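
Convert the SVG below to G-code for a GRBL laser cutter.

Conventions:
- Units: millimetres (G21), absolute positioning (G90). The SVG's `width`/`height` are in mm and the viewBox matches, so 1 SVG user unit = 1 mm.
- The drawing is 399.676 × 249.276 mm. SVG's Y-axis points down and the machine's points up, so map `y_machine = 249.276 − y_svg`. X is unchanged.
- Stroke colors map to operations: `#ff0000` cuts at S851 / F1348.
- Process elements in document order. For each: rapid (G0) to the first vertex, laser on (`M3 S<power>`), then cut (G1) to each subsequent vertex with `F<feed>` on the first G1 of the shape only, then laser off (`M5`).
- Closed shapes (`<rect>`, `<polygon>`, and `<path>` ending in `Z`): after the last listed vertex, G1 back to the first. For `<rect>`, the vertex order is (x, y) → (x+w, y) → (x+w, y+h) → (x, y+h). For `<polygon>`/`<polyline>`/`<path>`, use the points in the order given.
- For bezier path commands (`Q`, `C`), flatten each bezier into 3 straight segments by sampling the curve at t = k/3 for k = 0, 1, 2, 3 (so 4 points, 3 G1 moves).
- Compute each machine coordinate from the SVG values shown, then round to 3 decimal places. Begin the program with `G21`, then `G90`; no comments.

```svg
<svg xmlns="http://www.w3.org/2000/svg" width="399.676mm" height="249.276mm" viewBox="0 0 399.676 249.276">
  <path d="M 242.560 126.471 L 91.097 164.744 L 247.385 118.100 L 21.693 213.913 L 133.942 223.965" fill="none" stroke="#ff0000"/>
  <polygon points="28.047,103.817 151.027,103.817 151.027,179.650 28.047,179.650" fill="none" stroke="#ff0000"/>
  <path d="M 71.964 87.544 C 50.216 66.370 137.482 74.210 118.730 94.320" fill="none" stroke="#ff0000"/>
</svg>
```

1 u = 1 mm; y_m = 249.276 − y.

[1] `<path>` open polyline, #ff0000→cut S851 F1348: (242.560,122.805) → (91.097,84.532) → (247.385,131.176) → (21.693,35.363) → (133.942,25.311)

[2] `<polygon>` rectangle, #ff0000→cut S851 F1348: (28.047,145.459) → (151.027,145.459) → (151.027,69.626) → (28.047,69.626) → (28.047,145.459) (closed)

[3] `<path>` cubic bezier, #ff0000→cut S851 F1348: (71.964,161.732) → (78.590,173.855) → (110.107,170.356) → (118.730,154.956)

G21
G90
G0 X242.560 Y122.805
M3 S851
G1 X91.097 Y84.532 F1348
G1 X247.385 Y131.176
G1 X21.693 Y35.363
G1 X133.942 Y25.311
M5
G0 X28.047 Y145.459
M3 S851
G1 X151.027 Y145.459 F1348
G1 X151.027 Y69.626
G1 X28.047 Y69.626
G1 X28.047 Y145.459
M5
G0 X71.964 Y161.732
M3 S851
G1 X78.590 Y173.855 F1348
G1 X110.107 Y170.356
G1 X118.730 Y154.956
M5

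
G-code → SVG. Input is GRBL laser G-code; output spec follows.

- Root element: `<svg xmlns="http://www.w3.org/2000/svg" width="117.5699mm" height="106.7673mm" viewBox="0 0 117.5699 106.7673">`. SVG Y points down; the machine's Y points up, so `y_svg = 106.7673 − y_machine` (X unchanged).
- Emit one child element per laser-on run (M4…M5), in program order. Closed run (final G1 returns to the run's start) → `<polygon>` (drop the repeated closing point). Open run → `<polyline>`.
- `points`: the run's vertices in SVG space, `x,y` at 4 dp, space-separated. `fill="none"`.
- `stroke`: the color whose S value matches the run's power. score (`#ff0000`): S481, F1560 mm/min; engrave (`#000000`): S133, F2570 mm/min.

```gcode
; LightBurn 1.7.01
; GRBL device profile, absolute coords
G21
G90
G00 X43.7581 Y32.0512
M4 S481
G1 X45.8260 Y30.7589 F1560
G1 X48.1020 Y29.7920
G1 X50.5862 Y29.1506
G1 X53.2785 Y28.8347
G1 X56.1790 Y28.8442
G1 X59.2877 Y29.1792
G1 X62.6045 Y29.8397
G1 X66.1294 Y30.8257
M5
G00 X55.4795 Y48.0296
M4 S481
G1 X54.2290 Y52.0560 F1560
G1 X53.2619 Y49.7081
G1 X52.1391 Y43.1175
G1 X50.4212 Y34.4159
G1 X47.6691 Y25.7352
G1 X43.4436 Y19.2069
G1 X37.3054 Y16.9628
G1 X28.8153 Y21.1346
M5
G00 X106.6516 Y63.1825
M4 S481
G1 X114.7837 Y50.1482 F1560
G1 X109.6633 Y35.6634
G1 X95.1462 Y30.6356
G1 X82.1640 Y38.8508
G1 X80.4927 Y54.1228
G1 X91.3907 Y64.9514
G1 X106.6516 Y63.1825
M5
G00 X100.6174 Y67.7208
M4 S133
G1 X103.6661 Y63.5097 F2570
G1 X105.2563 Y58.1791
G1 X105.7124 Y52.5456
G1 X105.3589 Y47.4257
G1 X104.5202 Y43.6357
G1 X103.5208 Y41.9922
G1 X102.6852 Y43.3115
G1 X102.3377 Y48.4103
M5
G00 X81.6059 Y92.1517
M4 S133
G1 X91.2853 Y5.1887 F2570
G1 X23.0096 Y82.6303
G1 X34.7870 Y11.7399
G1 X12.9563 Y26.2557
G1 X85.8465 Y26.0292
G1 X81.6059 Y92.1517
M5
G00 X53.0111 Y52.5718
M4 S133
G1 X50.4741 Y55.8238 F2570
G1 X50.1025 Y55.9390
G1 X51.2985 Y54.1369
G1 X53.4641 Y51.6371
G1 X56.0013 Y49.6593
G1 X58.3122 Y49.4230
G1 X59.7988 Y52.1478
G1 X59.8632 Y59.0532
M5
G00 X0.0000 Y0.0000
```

<svg xmlns="http://www.w3.org/2000/svg" width="117.5699mm" height="106.7673mm" viewBox="0 0 117.5699 106.7673">
  <polyline points="43.7581,74.7161 45.8260,76.0084 48.1020,76.9753 50.5862,77.6167 53.2785,77.9326 56.1790,77.9231 59.2877,77.5881 62.6045,76.9276 66.1294,75.9416" fill="none" stroke="#ff0000"/>
  <polyline points="55.4795,58.7377 54.2290,54.7113 53.2619,57.0592 52.1391,63.6498 50.4212,72.3514 47.6691,81.0321 43.4436,87.5604 37.3054,89.8045 28.8153,85.6327" fill="none" stroke="#ff0000"/>
  <polygon points="106.6516,43.5848 114.7837,56.6191 109.6633,71.1039 95.1462,76.1317 82.1640,67.9165 80.4927,52.6445 91.3907,41.8159" fill="none" stroke="#ff0000"/>
  <polyline points="100.6174,39.0465 103.6661,43.2576 105.2563,48.5882 105.7124,54.2217 105.3589,59.3416 104.5202,63.1316 103.5208,64.7751 102.6852,63.4558 102.3377,58.3570" fill="none" stroke="#000000"/>
  <polygon points="81.6059,14.6156 91.2853,101.5786 23.0096,24.1370 34.7870,95.0274 12.9563,80.5116 85.8465,80.7381" fill="none" stroke="#000000"/>
  <polyline points="53.0111,54.1955 50.4741,50.9435 50.1025,50.8283 51.2985,52.6304 53.4641,55.1302 56.0013,57.1080 58.3122,57.3443 59.7988,54.6195 59.8632,47.7141" fill="none" stroke="#000000"/>
</svg>

Each laser-on run becomes one SVG element. Flip Y back into SVG space with y_svg = 106.7673 − y_machine.

Run 1: S481 ⇒ score layer `#ff0000`. The run is open, so emit a `<polyline>` with points (Y-flipped): 43.7581,74.7161 45.8260,76.0084 48.1020,76.9753 50.5862,77.6167 53.2785,77.9326 56.1790,77.9231 59.2877,77.5881 62.6045,76.9276 66.1294,75.9416.

Run 2: S481 ⇒ score layer `#ff0000`. The run is open, so emit a `<polyline>` with points (Y-flipped): 55.4795,58.7377 54.2290,54.7113 53.2619,57.0592 52.1391,63.6498 50.4212,72.3514 47.6691,81.0321 43.4436,87.5604 37.3054,89.8045 28.8153,85.6327.

Run 3: S481 ⇒ score layer `#ff0000`. The run returns to its start, so emit a `<polygon>` with points (Y-flipped): 106.6516,43.5848 114.7837,56.6191 109.6633,71.1039 95.1462,76.1317 82.1640,67.9165 80.4927,52.6445 91.3907,41.8159.

Run 4: S133 ⇒ engrave layer `#000000`. The run is open, so emit a `<polyline>` with points (Y-flipped): 100.6174,39.0465 103.6661,43.2576 105.2563,48.5882 105.7124,54.2217 105.3589,59.3416 104.5202,63.1316 103.5208,64.7751 102.6852,63.4558 102.3377,58.3570.

Run 5: power S133 maps to stroke `#000000` (engrave). The run returns to its start, so emit a `<polygon>` with points (Y-flipped): 81.6059,14.6156 91.2853,101.5786 23.0096,24.1370 34.7870,95.0274 12.9563,80.5116 85.8465,80.7381.

Run 6: the run's S133 means `#000000` (engrave). The run is open, so emit a `<polyline>` with points (Y-flipped): 53.0111,54.1955 50.4741,50.9435 50.1025,50.8283 51.2985,52.6304 53.4641,55.1302 56.0013,57.1080 58.3122,57.3443 59.7988,54.6195 59.8632,47.7141.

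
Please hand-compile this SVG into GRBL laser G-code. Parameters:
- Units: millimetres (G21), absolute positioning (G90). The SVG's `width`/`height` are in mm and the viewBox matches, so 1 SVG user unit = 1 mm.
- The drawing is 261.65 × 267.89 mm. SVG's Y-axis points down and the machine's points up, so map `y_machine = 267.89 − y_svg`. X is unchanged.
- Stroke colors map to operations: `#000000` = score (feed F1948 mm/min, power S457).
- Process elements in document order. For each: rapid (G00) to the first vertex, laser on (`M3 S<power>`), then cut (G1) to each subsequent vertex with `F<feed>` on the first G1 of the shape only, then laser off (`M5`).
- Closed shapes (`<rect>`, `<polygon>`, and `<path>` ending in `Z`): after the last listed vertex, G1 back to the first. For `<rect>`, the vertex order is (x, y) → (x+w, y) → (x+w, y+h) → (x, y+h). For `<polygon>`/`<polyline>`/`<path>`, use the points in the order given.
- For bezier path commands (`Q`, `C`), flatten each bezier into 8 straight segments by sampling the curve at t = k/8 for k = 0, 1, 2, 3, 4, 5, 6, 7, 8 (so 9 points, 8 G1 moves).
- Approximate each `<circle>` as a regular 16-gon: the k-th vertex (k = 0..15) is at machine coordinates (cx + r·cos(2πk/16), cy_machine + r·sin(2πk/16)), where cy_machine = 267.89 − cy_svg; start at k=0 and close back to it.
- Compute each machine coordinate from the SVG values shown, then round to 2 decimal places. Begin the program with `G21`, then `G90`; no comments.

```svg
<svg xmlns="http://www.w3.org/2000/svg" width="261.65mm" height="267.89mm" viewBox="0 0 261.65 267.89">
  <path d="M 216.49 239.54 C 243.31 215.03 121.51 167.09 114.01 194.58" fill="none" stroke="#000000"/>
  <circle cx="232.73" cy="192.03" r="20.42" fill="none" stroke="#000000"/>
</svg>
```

G21
G90
G00 X216.49 Y28.35
M3 S457
G1 X220.09 Y38.45 F1948
G1 X212.85 Y49.58
G1 X197.83 Y60.59
G1 X178.12 Y70.33
G1 X156.80 Y77.63
G1 X136.96 Y81.33
G1 X121.67 Y80.28
G1 X114.01 Y73.31
M5
G00 X253.15 Y75.86
M3 S457
G1 X251.60 Y83.67 F1948
G1 X247.17 Y90.30
G1 X240.54 Y94.73
G1 X232.73 Y96.28
G1 X224.92 Y94.73
G1 X218.29 Y90.30
G1 X213.86 Y83.67
G1 X212.31 Y75.86
G1 X213.86 Y68.05
G1 X218.29 Y61.42
G1 X224.92 Y56.99
G1 X232.73 Y55.44
G1 X240.54 Y56.99
G1 X247.17 Y61.42
G1 X251.60 Y68.05
G1 X253.15 Y75.86
M5

1 u = 1 mm; y_m = 267.89 − y.

[1] `<path>` cubic bezier, #000000→score S457 F1948: (216.49,28.35) → (220.09,38.45) → (212.85,49.58) → (197.83,60.59) → (178.12,70.33) → (156.80,77.63) → (136.96,81.33) → (121.67,80.28) → (114.01,73.31)

[2] `<circle>` circle, #000000→score S457 F1948: (253.15,75.86) → (251.60,83.67) → (247.17,90.30) → (240.54,94.73) → (232.73,96.28) → (224.92,94.73) → (218.29,90.30) → (213.86,83.67) → (212.31,75.86) → (213.86,68.05) → (218.29,61.42) → (224.92,56.99) → (232.73,55.44) → (240.54,56.99) → (247.17,61.42) → (251.60,68.05) → (253.15,75.86) (closed)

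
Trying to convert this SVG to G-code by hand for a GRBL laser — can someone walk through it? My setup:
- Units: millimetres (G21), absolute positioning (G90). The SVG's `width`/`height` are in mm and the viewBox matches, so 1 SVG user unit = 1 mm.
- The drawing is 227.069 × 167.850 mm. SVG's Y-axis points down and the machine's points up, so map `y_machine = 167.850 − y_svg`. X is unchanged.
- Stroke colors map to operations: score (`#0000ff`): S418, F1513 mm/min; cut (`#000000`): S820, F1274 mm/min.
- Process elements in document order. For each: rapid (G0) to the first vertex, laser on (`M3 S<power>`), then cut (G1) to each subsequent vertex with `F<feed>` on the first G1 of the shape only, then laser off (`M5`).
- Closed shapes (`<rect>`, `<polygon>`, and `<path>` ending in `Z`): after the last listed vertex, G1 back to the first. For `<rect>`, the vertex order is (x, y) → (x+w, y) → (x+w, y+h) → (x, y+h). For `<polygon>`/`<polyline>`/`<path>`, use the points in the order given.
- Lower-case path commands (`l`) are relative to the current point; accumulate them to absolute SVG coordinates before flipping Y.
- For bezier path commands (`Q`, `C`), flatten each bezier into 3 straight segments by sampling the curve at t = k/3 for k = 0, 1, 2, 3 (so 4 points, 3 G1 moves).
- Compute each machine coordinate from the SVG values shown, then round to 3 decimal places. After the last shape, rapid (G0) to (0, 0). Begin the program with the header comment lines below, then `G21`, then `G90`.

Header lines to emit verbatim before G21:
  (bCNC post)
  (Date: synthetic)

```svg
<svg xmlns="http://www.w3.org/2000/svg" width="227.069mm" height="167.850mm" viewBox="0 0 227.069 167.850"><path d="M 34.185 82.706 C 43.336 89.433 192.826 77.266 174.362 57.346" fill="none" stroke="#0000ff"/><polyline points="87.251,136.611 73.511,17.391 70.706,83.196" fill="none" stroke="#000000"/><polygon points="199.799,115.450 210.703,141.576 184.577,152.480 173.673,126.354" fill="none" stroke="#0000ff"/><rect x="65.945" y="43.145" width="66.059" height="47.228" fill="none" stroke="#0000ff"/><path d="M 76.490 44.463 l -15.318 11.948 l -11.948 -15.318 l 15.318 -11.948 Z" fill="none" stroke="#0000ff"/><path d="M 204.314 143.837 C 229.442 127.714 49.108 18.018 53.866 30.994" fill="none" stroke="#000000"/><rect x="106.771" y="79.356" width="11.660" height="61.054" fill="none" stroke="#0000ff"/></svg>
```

(bCNC post)
(Date: synthetic)
G21
G90
G0 X34.185 Y85.144
M3 S418
G1 X78.697 Y84.302 F1513
G1 X148.260 Y93.581
G1 X174.362 Y110.504
M5
G0 X87.251 Y31.239
M3 S820
G1 X73.511 Y150.459 F1274
G1 X70.706 Y84.654
M5
G0 X199.799 Y52.400
M3 S418
G1 X210.703 Y26.274 F1513
G1 X184.577 Y15.370
G1 X173.673 Y41.496
G1 X199.799 Y52.400
M5
G0 X65.945 Y124.705
M3 S418
G1 X132.004 Y124.705 F1513
G1 X132.004 Y77.477
G1 X65.945 Y77.477
G1 X65.945 Y124.705
M5
G0 X76.490 Y123.387
M3 S418
G1 X61.172 Y111.439 F1513
G1 X49.224 Y126.757
G1 X64.542 Y138.705
G1 X76.490 Y123.387
M5
G0 X204.314 Y24.013
M3 S820
G1 X175.420 Y63.318 F1274
G1 X96.340 Y116.950
G1 X53.866 Y136.856
M5
G0 X106.771 Y88.494
M3 S418
G1 X118.431 Y88.494 F1513
G1 X118.431 Y27.440
G1 X106.771 Y27.440
G1 X106.771 Y88.494
M5
G0 X0.000 Y0.000

Since the viewBox matches the mm dimensions, user units are millimetres directly. The only transform is the Y-flip y_m = 167.850 − y_svg.

Shape 1 is a cubic bezier drawn with `<path>`. Its stroke #0000ff means score at S418, F1513. After flipping Y the toolpath is (34.185,85.144) → (78.697,84.302) → (148.260,93.581) → (174.362,110.504).

Shape 2 is a open polyline drawn with `<polyline>`. Its stroke #000000 means cut at S820, F1274. After flipping Y the toolpath is (87.251,31.239) → (73.511,150.459) → (70.706,84.654).

Shape 3 is a regular polygon drawn with `<polygon>`. Its stroke #0000ff means score at S418, F1513. After flipping Y the toolpath is (199.799,52.400) → (210.703,26.274) → (184.577,15.370) → (173.673,41.496) → (199.799,52.400), returning to the start.

Shape 4 is a rectangle drawn with `<rect>`. Its stroke #0000ff means score at S418, F1513. After flipping Y the toolpath is (65.945,124.705) → (132.004,124.705) → (132.004,77.477) → (65.945,77.477) → (65.945,124.705), returning to the start.

Shape 5 is a regular polygon drawn with `<path>`. Its stroke #0000ff means score at S418, F1513. After flipping Y the toolpath is (76.490,123.387) → (61.172,111.439) → (49.224,126.757) → (64.542,138.705) → (76.490,123.387), returning to the start.

Shape 6 is a cubic bezier drawn with `<path>`. Its stroke #000000 means cut at S820, F1274. After flipping Y the toolpath is (204.314,24.013) → (175.420,63.318) → (96.340,116.950) → (53.866,136.856).

Shape 7 is a rectangle drawn with `<rect>`. Its stroke #0000ff means score at S418, F1513. After flipping Y the toolpath is (106.771,88.494) → (118.431,88.494) → (118.431,27.440) → (106.771,27.440) → (106.771,88.494), returning to the start.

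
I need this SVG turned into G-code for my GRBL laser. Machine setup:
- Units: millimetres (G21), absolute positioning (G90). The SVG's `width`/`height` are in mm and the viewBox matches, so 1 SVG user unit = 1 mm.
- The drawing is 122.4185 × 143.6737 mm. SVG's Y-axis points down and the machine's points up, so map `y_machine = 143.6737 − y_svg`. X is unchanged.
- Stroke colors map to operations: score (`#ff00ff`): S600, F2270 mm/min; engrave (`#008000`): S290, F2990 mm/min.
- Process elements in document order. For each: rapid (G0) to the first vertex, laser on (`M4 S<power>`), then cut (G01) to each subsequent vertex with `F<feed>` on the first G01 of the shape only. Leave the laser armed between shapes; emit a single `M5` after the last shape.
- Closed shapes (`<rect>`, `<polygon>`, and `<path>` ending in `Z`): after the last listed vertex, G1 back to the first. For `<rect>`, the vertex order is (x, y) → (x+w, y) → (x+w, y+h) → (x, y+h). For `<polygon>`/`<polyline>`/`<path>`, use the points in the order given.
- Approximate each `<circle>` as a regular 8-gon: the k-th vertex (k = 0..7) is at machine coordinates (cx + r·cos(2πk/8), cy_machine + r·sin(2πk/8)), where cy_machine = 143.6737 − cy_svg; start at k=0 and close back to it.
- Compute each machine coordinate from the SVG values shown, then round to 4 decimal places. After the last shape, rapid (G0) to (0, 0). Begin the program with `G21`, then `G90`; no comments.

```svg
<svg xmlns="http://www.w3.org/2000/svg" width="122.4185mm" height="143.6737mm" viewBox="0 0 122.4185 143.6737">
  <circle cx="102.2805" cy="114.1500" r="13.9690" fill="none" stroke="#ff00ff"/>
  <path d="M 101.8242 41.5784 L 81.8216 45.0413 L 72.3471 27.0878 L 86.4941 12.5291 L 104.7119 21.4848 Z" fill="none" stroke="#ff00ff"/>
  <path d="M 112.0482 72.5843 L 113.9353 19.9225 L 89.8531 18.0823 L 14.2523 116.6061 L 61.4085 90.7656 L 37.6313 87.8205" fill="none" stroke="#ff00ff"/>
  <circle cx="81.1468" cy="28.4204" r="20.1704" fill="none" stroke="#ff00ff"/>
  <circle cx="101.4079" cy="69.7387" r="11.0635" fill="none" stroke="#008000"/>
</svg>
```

1 u = 1 mm; y_m = 143.6737 − y.

[1] `<circle>` circle, #ff00ff→score S600 F2270: (116.2495,29.5237) → (112.1581,39.4013) → (102.2805,43.4927) → (92.4029,39.4013) → (88.3115,29.5237) → (92.4029,19.6461) → (102.2805,15.5547) → (112.1581,19.6461) → (116.2495,29.5237) (closed)

[2] `<path>` regular polygon, #ff00ff→score S600 F2270: (101.8242,102.0953) → (81.8216,98.6324) → (72.3471,116.5859) → (86.4941,131.1446) → (104.7119,122.1889) → (101.8242,102.0953) (closed)

[3] `<path>` open polyline, #ff00ff→score S600 F2270: (112.0482,71.0894) → (113.9353,123.7512) → (89.8531,125.5914) → (14.2523,27.0676) → (61.4085,52.9081) → (37.6313,55.8532)

[4] `<circle>` circle, #ff00ff→score S600 F2270: (101.3172,115.2533) → (95.4094,129.5159) → (81.1468,135.4237) → (66.8842,129.5159) → (60.9764,115.2533) → (66.8842,100.9907) → (81.1468,95.0829) → (95.4094,100.9907) → (101.3172,115.2533) (closed)

[5] `<circle>` circle, #008000→engrave S290 F2990: (112.4714,73.9350) → (109.2310,81.7581) → (101.4079,84.9985) → (93.5848,81.7581) → (90.3444,73.9350) → (93.5848,66.1119) → (101.4079,62.8715) → (109.2310,66.1119) → (112.4714,73.9350) (closed)

G21
G90
G0 X116.2495 Y29.5237
M4 S600
G01 X112.1581 Y39.4013 F2270
G01 X102.2805 Y43.4927
G01 X92.4029 Y39.4013
G01 X88.3115 Y29.5237
G01 X92.4029 Y19.6461
G01 X102.2805 Y15.5547
G01 X112.1581 Y19.6461
G01 X116.2495 Y29.5237
G0 X101.8242 Y102.0953
M4 S600
G01 X81.8216 Y98.6324 F2270
G01 X72.3471 Y116.5859
G01 X86.4941 Y131.1446
G01 X104.7119 Y122.1889
G01 X101.8242 Y102.0953
G0 X112.0482 Y71.0894
M4 S600
G01 X113.9353 Y123.7512 F2270
G01 X89.8531 Y125.5914
G01 X14.2523 Y27.0676
G01 X61.4085 Y52.9081
G01 X37.6313 Y55.8532
G0 X101.3172 Y115.2533
M4 S600
G01 X95.4094 Y129.5159 F2270
G01 X81.1468 Y135.4237
G01 X66.8842 Y129.5159
G01 X60.9764 Y115.2533
G01 X66.8842 Y100.9907
G01 X81.1468 Y95.0829
G01 X95.4094 Y100.9907
G01 X101.3172 Y115.2533
G0 X112.4714 Y73.9350
M4 S290
G01 X109.2310 Y81.7581 F2990
G01 X101.4079 Y84.9985
G01 X93.5848 Y81.7581
G01 X90.3444 Y73.9350
G01 X93.5848 Y66.1119
G01 X101.4079 Y62.8715
G01 X109.2310 Y66.1119
G01 X112.4714 Y73.9350
M5
G0 X0.0000 Y0.0000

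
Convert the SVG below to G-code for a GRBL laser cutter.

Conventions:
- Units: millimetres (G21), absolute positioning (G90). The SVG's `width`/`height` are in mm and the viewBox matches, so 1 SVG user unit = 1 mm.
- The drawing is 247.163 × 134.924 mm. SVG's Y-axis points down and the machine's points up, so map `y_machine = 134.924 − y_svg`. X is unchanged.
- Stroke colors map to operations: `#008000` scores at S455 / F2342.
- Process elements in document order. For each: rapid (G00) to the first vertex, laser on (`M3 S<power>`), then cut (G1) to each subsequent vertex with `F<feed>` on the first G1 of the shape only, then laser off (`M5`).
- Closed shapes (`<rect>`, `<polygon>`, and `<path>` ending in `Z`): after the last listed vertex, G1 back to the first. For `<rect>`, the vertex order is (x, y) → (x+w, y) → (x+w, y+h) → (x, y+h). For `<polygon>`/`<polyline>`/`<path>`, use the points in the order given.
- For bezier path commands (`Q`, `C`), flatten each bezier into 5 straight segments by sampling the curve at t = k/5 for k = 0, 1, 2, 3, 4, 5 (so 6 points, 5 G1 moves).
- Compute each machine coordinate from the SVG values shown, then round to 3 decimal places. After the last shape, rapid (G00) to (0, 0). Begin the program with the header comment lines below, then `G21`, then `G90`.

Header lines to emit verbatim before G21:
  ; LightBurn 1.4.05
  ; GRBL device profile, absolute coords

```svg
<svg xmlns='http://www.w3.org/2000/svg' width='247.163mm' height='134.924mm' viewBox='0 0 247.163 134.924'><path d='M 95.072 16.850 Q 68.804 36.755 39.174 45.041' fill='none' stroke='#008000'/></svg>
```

viewBox `0 0 247.163 134.924` with mm width/height → 1 unit = 1 mm. Flip: y_m = 134.924 − y_svg.

**Shape 1** — `<path>` quadratic bezier, stroke `#008000` → score (S455, F2342). Control points (SVG): P0=(95.072,16.850), P1=(68.804,36.755), P2=(39.174,45.041); sampled at t=k/5. Machine vertices: (95.072,118.074) → (84.430,110.577) → (73.520,104.009) → (62.340,98.371) → (50.892,93.662) → (39.174,89.883). Open path.

; LightBurn 1.4.05
; GRBL device profile, absolute coords
G21
G90
G00 X95.072 Y118.074
M3 S455
G1 X84.430 Y110.577 F2342
G1 X73.520 Y104.009
G1 X62.340 Y98.371
G1 X50.892 Y93.662
G1 X39.174 Y89.883
M5
G00 X0.000 Y0.000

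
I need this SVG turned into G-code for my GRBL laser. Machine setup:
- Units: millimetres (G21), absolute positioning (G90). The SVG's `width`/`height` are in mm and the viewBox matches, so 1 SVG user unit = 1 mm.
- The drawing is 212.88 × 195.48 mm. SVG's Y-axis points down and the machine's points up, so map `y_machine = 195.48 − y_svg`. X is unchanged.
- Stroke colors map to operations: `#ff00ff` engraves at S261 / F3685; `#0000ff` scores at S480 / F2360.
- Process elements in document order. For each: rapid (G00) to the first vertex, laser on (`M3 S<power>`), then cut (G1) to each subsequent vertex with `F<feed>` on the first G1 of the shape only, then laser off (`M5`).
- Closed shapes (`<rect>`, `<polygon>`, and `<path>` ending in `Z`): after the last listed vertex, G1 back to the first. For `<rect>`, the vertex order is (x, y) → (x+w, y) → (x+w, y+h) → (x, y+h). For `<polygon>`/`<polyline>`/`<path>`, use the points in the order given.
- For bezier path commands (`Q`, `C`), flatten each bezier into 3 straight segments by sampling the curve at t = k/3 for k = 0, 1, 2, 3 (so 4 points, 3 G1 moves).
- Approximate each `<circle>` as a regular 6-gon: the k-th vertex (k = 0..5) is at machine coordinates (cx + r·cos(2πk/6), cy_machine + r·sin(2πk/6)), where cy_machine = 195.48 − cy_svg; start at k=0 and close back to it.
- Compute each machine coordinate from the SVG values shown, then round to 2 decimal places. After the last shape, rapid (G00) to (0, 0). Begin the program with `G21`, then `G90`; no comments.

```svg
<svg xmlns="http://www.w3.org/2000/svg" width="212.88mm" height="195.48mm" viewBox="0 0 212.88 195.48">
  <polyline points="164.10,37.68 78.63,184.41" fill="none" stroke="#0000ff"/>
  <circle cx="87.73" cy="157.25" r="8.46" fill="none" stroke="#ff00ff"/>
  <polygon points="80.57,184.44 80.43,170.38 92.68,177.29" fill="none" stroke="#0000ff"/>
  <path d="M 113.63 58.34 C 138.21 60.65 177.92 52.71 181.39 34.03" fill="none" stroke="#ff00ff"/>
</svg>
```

Since the viewBox matches the mm dimensions, user units are millimetres directly. The only transform is the Y-flip y_m = 195.48 − y_svg.

Shape 1 is a line segment drawn with `<polyline>`. Its stroke #0000ff means score at S480, F2360. After flipping Y the toolpath is (164.10,157.80) → (78.63,11.07).

Shape 2 is a circle drawn with `<circle>`. Its stroke #ff00ff means engrave at S261, F3685. After flipping Y the toolpath is (96.19,38.23) → (91.96,45.56) → (83.50,45.56) → (79.27,38.23) → (83.50,30.90) → (91.96,30.90) → (96.19,38.23), returning to the start.

Shape 3 is a regular polygon drawn with `<polygon>`. Its stroke #0000ff means score at S480, F2360. After flipping Y the toolpath is (80.57,11.04) → (80.43,25.10) → (92.68,18.19) → (80.57,11.04), returning to the start.

Shape 4 is a cubic bezier drawn with `<path>`. Its stroke #ff00ff means engrave at S261, F3685. After flipping Y the toolpath is (113.63,137.14) → (141.35,138.26) → (167.74,146.33) → (181.39,161.45).

G21
G90
G00 X164.10 Y157.80
M3 S480
G1 X78.63 Y11.07 F2360
M5
G00 X96.19 Y38.23
M3 S261
G1 X91.96 Y45.56 F3685
G1 X83.50 Y45.56
G1 X79.27 Y38.23
G1 X83.50 Y30.90
G1 X91.96 Y30.90
G1 X96.19 Y38.23
M5
G00 X80.57 Y11.04
M3 S480
G1 X80.43 Y25.10 F2360
G1 X92.68 Y18.19
G1 X80.57 Y11.04
M5
G00 X113.63 Y137.14
M3 S261
G1 X141.35 Y138.26 F3685
G1 X167.74 Y146.33
G1 X181.39 Y161.45
M5
G00 X0.00 Y0.00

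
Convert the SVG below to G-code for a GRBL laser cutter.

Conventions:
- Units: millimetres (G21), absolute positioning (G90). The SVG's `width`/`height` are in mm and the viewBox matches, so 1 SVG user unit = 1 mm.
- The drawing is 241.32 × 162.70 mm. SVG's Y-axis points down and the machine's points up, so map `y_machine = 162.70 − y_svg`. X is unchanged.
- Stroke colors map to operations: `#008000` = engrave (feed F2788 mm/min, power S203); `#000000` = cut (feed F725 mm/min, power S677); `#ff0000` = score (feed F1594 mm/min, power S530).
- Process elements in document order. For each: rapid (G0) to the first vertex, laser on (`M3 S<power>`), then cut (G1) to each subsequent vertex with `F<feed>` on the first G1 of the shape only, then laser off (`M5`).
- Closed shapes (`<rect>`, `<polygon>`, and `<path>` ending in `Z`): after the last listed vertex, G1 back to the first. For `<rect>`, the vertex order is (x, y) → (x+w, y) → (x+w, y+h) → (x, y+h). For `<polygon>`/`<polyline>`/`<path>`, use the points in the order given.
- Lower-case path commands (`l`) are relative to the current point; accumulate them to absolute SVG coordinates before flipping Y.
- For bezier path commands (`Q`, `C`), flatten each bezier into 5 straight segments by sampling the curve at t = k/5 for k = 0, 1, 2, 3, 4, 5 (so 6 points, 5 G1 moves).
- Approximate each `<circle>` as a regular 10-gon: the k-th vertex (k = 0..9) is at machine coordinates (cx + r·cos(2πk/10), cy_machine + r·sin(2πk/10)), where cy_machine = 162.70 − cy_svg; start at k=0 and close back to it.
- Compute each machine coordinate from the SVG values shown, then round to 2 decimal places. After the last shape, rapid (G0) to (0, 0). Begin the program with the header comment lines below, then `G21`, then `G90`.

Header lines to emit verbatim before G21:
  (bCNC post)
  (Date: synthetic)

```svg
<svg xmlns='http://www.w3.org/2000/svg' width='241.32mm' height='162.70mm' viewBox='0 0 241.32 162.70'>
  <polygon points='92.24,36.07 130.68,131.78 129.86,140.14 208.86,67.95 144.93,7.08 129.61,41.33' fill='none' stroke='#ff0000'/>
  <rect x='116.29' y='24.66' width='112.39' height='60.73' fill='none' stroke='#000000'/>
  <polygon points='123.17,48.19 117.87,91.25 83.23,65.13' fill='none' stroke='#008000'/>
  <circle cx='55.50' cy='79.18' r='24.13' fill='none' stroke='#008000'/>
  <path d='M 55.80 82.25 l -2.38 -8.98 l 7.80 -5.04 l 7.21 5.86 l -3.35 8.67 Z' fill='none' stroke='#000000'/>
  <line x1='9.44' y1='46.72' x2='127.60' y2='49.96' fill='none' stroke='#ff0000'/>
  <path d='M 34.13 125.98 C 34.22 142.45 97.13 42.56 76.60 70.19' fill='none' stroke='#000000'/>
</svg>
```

Since the viewBox matches the mm dimensions, user units are millimetres directly. The only transform is the Y-flip y_m = 162.70 − y_svg.

Shape 1 is a closed polygon drawn with `<polygon>`. Its stroke #ff0000 means score at S530, F1594. After flipping Y the toolpath is (92.24,126.63) → (130.68,30.92) → (129.86,22.56) → (208.86,94.75) → (144.93,155.62) → (129.61,121.37) → (92.24,126.63), returning to the start.

Shape 2 is a rectangle drawn with `<rect>`. Its stroke #000000 means cut at S677, F725. After flipping Y the toolpath is (116.29,138.04) → (228.68,138.04) → (228.68,77.31) → (116.29,77.31) → (116.29,138.04), returning to the start.

Shape 3 is a regular polygon drawn with `<polygon>`. Its stroke #008000 means engrave at S203, F2788. After flipping Y the toolpath is (123.17,114.51) → (117.87,71.45) → (83.23,97.57) → (123.17,114.51), returning to the start.

Shape 4 is a circle drawn with `<circle>`. Its stroke #008000 means engrave at S203, F2788. After flipping Y the toolpath is (79.63,83.52) → (75.02,97.70) → (62.96,106.47) → (48.04,106.47) → (35.98,97.70) → (31.37,83.52) → (35.98,69.34) → (48.04,60.57) → (62.96,60.57) → (75.02,69.34) → (79.63,83.52), returning to the start.

Shape 5 is a regular polygon drawn with `<path>`. Its stroke #000000 means cut at S677, F725. After flipping Y the toolpath is (55.80,80.45) → (53.42,89.43) → (61.22,94.47) → (68.43,88.61) → (65.08,79.94) → (55.80,80.45), returning to the start.

Shape 6 is a line segment drawn with `<line>`. Its stroke #ff0000 means score at S530, F1594. After flipping Y the toolpath is (9.44,115.98) → (127.60,112.74).

Shape 7 is a cubic bezier drawn with `<path>`. Its stroke #000000 means cut at S677, F725. After flipping Y the toolpath is (34.13,36.72) → (40.55,38.85) → (55.03,57.20) → (70.55,80.06) → (80.08,95.74) → (76.60,92.51).

(bCNC post)
(Date: synthetic)
G21
G90
G0 X92.24 Y126.63
M3 S530
G1 X130.68 Y30.92 F1594
G1 X129.86 Y22.56
G1 X208.86 Y94.75
G1 X144.93 Y155.62
G1 X129.61 Y121.37
G1 X92.24 Y126.63
M5
G0 X116.29 Y138.04
M3 S677
G1 X228.68 Y138.04 F725
G1 X228.68 Y77.31
G1 X116.29 Y77.31
G1 X116.29 Y138.04
M5
G0 X123.17 Y114.51
M3 S203
G1 X117.87 Y71.45 F2788
G1 X83.23 Y97.57
G1 X123.17 Y114.51
M5
G0 X79.63 Y83.52
M3 S203
G1 X75.02 Y97.70 F2788
G1 X62.96 Y106.47
G1 X48.04 Y106.47
G1 X35.98 Y97.70
G1 X31.37 Y83.52
G1 X35.98 Y69.34
G1 X48.04 Y60.57
G1 X62.96 Y60.57
G1 X75.02 Y69.34
G1 X79.63 Y83.52
M5
G0 X55.80 Y80.45
M3 S677
G1 X53.42 Y89.43 F725
G1 X61.22 Y94.47
G1 X68.43 Y88.61
G1 X65.08 Y79.94
G1 X55.80 Y80.45
M5
G0 X9.44 Y115.98
M3 S530
G1 X127.60 Y112.74 F1594
M5
G0 X34.13 Y36.72
M3 S677
G1 X40.55 Y38.85 F725
G1 X55.03 Y57.20
G1 X70.55 Y80.06
G1 X80.08 Y95.74
G1 X76.60 Y92.51
M5
G0 X0.00 Y0.00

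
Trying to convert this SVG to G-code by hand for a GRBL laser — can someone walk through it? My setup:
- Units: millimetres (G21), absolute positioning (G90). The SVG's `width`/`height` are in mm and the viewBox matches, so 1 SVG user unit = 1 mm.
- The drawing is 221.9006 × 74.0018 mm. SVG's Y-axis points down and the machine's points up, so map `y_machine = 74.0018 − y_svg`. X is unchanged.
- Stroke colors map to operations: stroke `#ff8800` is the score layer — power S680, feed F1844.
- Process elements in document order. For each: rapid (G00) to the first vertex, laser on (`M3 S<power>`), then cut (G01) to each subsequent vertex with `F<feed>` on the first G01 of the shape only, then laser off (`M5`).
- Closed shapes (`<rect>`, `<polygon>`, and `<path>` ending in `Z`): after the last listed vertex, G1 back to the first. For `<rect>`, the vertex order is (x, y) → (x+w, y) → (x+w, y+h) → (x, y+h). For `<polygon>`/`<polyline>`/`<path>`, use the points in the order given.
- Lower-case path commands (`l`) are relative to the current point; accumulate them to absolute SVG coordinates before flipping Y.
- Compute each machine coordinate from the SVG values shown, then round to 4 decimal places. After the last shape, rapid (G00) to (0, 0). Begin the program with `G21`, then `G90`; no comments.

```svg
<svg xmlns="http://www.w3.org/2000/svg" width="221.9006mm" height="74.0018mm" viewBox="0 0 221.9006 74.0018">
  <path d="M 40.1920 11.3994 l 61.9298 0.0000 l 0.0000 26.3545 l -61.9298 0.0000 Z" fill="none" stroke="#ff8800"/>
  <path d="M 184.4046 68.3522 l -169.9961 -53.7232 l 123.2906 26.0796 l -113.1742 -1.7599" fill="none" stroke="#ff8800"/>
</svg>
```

viewBox `0 0 221.9006 74.0018` with mm width/height → 1 unit = 1 mm. Flip: y_m = 74.0018 − y_svg.

**Shape 1** — `<path>` rectangle, stroke `#ff8800` → score (S680, F1844). Machine vertices: (40.1920,62.6024) → (102.1218,62.6024) → (102.1218,36.2479) → (40.1920,36.2479) → (40.1920,62.6024). Closed: final G1 returns to the first vertex.

**Shape 2** — `<path>` open polyline, stroke `#ff8800` → score (S680, F1844). Machine vertices: (184.4046,5.6496) → (14.4085,59.3728) → (137.6991,33.2932) → (24.5249,35.0531). Open path.

G21
G90
G00 X40.1920 Y62.6024
M3 S680
G01 X102.1218 Y62.6024 F1844
G01 X102.1218 Y36.2479
G01 X40.1920 Y36.2479
G01 X40.1920 Y62.6024
M5
G00 X184.4046 Y5.6496
M3 S680
G01 X14.4085 Y59.3728 F1844
G01 X137.6991 Y33.2932
G01 X24.5249 Y35.0531
M5
G00 X0.0000 Y0.0000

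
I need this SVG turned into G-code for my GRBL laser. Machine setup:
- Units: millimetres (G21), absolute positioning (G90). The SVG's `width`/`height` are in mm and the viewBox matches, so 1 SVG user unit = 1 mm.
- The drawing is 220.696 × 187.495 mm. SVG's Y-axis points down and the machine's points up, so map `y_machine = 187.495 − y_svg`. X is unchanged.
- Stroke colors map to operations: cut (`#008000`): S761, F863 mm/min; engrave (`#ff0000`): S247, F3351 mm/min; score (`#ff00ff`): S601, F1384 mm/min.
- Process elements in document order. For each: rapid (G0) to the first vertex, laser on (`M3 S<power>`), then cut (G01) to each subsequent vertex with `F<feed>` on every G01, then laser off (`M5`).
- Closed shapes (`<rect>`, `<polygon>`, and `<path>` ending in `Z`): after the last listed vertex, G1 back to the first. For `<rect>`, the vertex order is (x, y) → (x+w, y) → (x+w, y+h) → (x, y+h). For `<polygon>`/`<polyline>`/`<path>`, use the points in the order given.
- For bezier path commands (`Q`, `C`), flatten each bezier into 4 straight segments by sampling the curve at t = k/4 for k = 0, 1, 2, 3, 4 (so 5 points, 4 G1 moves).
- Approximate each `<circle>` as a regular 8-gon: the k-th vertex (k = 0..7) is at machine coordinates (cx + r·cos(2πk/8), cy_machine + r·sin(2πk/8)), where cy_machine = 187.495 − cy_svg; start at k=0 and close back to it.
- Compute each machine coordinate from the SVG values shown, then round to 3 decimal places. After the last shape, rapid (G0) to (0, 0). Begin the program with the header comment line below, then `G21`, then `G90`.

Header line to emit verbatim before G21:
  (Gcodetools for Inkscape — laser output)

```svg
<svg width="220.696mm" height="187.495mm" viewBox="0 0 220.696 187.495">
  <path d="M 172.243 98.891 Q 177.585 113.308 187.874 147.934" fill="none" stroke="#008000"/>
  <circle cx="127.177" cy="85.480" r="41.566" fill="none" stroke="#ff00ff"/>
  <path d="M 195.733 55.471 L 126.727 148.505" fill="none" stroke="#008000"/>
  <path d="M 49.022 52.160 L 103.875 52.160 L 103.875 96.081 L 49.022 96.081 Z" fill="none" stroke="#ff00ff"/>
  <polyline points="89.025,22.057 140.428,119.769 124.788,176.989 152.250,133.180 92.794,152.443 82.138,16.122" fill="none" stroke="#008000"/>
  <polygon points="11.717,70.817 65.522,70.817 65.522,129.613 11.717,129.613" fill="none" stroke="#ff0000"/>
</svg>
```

Since the viewBox matches the mm dimensions, user units are millimetres directly. The only transform is the Y-flip y_m = 187.495 − y_svg.

Shape 1 is a quadratic bezier drawn with `<path>`. Its stroke #008000 means cut at S761, F863. After flipping Y the toolpath is (172.243,88.604) → (175.223,80.132) → (178.822,69.135) → (183.039,55.611) → (187.874,39.561).

Shape 2 is a circle drawn with `<circle>`. Its stroke #ff00ff means score at S601, F1384. After flipping Y the toolpath is (168.743,102.015) → (156.569,131.407) → (127.177,143.581) → (97.785,131.407) → (85.611,102.015) → (97.785,72.623) → (127.177,60.449) → (156.569,72.623) → (168.743,102.015), returning to the start.

Shape 3 is a line segment drawn with `<path>`. Its stroke #008000 means cut at S761, F863. After flipping Y the toolpath is (195.733,132.024) → (126.727,38.990).

Shape 4 is a rectangle drawn with `<path>`. Its stroke #ff00ff means score at S601, F1384. After flipping Y the toolpath is (49.022,135.335) → (103.875,135.335) → (103.875,91.414) → (49.022,91.414) → (49.022,135.335), returning to the start.

Shape 5 is a open polyline drawn with `<polyline>`. Its stroke #008000 means cut at S761, F863. After flipping Y the toolpath is (89.025,165.438) → (140.428,67.726) → (124.788,10.506) → (152.250,54.315) → (92.794,35.052) → (82.138,171.373).

Shape 6 is a rectangle drawn with `<polygon>`. Its stroke #ff0000 means engrave at S247, F3351. After flipping Y the toolpath is (11.717,116.678) → (65.522,116.678) → (65.522,57.882) → (11.717,57.882) → (11.717,116.678), returning to the start.

(Gcodetools for Inkscape — laser output)
G21
G90
G0 X172.243 Y88.604
M3 S761
G01 X175.223 Y80.132 F863
G01 X178.822 Y69.135 F863
G01 X183.039 Y55.611 F863
G01 X187.874 Y39.561 F863
M5
G0 X168.743 Y102.015
M3 S601
G01 X156.569 Y131.407 F1384
G01 X127.177 Y143.581 F1384
G01 X97.785 Y131.407 F1384
G01 X85.611 Y102.015 F1384
G01 X97.785 Y72.623 F1384
G01 X127.177 Y60.449 F1384
G01 X156.569 Y72.623 F1384
G01 X168.743 Y102.015 F1384
M5
G0 X195.733 Y132.024
M3 S761
G01 X126.727 Y38.990 F863
M5
G0 X49.022 Y135.335
M3 S601
G01 X103.875 Y135.335 F1384
G01 X103.875 Y91.414 F1384
G01 X49.022 Y91.414 F1384
G01 X49.022 Y135.335 F1384
M5
G0 X89.025 Y165.438
M3 S761
G01 X140.428 Y67.726 F863
G01 X124.788 Y10.506 F863
G01 X152.250 Y54.315 F863
G01 X92.794 Y35.052 F863
G01 X82.138 Y171.373 F863
M5
G0 X11.717 Y116.678
M3 S247
G01 X65.522 Y116.678 F3351
G01 X65.522 Y57.882 F3351
G01 X11.717 Y57.882 F3351
G01 X11.717 Y116.678 F3351
M5
G0 X0.000 Y0.000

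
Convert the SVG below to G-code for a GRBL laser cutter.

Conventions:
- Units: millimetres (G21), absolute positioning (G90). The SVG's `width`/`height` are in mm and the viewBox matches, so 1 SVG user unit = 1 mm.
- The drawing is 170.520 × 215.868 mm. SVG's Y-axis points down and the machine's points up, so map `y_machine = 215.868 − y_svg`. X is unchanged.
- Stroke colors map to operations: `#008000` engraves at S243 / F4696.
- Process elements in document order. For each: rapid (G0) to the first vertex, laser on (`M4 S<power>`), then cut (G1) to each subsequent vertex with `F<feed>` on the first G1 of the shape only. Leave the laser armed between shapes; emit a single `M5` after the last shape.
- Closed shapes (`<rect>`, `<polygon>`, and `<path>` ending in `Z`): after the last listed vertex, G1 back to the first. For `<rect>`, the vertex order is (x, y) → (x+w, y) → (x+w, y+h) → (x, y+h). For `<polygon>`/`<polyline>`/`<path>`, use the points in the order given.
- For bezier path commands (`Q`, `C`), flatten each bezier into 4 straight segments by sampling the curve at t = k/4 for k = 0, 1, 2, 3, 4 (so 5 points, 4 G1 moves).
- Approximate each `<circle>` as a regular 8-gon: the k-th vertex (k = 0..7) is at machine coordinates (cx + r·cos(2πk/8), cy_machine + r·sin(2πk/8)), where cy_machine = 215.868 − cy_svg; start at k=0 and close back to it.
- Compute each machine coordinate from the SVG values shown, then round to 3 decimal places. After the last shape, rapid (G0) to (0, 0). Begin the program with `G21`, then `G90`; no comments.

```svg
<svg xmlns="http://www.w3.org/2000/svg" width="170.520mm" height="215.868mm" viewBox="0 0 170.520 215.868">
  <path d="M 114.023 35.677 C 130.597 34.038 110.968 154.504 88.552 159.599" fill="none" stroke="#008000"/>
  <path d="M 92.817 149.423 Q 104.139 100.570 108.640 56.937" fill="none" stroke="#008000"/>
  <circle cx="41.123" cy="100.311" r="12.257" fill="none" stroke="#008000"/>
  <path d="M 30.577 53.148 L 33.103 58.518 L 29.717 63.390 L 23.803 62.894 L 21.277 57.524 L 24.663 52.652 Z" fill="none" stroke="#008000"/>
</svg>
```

G21
G90
G0 X114.023 Y180.191
M4 S243
G1 X120.188 Y162.236 F4696
G1 X115.909 Y120.755
G1 X104.319 Y78.012
G1 X88.552 Y56.269
G0 X92.817 Y66.445
M4 S243
G1 X98.052 Y90.545 F4696
G1 X102.434 Y113.993
G1 X105.963 Y136.788
G1 X108.640 Y158.931
G0 X53.380 Y115.557
M4 S243
G1 X49.790 Y124.224 F4696
G1 X41.123 Y127.814
G1 X32.456 Y124.224
G1 X28.866 Y115.557
G1 X32.456 Y106.890
G1 X41.123 Y103.300
G1 X49.790 Y106.890
G1 X53.380 Y115.557
G0 X30.577 Y162.720
M4 S243
G1 X33.103 Y157.350 F4696
G1 X29.717 Y152.478
G1 X23.803 Y152.974
G1 X21.277 Y158.344
G1 X24.663 Y163.216
G1 X30.577 Y162.720
M5
G0 X0.000 Y0.000

Since the viewBox matches the mm dimensions, user units are millimetres directly. The only transform is the Y-flip y_m = 215.868 − y_svg.

Shape 1 is a cubic bezier drawn with `<path>`. Its stroke #008000 means engrave at S243, F4696. After flipping Y the toolpath is (114.023,180.191) → (120.188,162.236) → (115.909,120.755) → (104.319,78.012) → (88.552,56.269).

Shape 2 is a quadratic bezier drawn with `<path>`. Its stroke #008000 means engrave at S243, F4696. After flipping Y the toolpath is (92.817,66.445) → (98.052,90.545) → (102.434,113.993) → (105.963,136.788) → (108.640,158.931).

Shape 3 is a circle drawn with `<circle>`. Its stroke #008000 means engrave at S243, F4696. After flipping Y the toolpath is (53.380,115.557) → (49.790,124.224) → (41.123,127.814) → (32.456,124.224) → (28.866,115.557) → (32.456,106.890) → (41.123,103.300) → (49.790,106.890) → (53.380,115.557), returning to the start.

Shape 4 is a regular polygon drawn with `<path>`. Its stroke #008000 means engrave at S243, F4696. After flipping Y the toolpath is (30.577,162.720) → (33.103,157.350) → (29.717,152.478) → (23.803,152.974) → (21.277,158.344) → (24.663,163.216) → (30.577,162.720), returning to the start.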